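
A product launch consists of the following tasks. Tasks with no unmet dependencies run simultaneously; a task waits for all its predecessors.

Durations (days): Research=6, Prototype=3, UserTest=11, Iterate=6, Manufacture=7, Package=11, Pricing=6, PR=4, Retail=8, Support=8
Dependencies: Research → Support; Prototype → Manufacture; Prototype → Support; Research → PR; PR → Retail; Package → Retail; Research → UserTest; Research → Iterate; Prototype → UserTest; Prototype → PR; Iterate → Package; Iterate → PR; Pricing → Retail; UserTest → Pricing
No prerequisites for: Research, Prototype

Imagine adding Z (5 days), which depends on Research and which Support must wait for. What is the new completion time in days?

31

Originally the job takes 31 days.
With Z inserted, Support now waits for max(Research, Prototype, Z).
New critical path: Research→UserTest→Pricing→Retail = 6+11+6+8 = 31 ⇒ 31 days.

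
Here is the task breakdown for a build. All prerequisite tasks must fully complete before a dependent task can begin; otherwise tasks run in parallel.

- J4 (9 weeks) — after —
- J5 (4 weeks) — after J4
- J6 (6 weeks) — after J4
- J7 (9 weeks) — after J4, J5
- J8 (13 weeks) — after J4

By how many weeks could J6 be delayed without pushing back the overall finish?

7

The longest chain is J4→J5→J7 = 9+4+9 = 22; overall finish 22 weeks.
Longest path through J6: 15 weeks (earliest finish 15, latest finish 22).
Float = 22 − 15 = 7.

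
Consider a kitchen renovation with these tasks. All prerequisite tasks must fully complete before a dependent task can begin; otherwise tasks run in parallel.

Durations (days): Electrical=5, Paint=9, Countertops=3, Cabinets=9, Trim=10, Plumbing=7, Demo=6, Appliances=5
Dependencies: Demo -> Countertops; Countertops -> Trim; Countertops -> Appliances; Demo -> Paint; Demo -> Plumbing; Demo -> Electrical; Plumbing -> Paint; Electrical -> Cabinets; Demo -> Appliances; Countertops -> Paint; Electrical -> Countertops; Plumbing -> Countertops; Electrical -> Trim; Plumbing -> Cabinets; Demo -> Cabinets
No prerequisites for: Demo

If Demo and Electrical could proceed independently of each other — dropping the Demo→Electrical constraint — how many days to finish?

Original critical path: Demo→Plumbing→Countertops→Trim = 6+7+3+10 = 26 ⇒ 26 days.
Without Demo→Electrical, Electrical's earliest start moves from 6 to 0.
New critical path: Demo→Plumbing→Countertops→Trim = 6+7+3+10 = 26 ⇒ 26 days.

26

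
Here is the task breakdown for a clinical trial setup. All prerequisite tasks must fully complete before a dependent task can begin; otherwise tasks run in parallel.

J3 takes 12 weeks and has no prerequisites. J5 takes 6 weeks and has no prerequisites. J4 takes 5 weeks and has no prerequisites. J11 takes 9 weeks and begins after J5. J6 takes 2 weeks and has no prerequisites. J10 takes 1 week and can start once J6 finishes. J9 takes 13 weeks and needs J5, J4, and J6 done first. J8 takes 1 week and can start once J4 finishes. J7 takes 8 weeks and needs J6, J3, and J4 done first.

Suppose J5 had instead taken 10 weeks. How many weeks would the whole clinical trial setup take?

23

Actual critical path: J3→J7 = 12+8 = 20 ⇒ 20 weeks.
J5 is off the critical path — its longest chain is 19 weeks, giving 1 of slack.
The binding chain switches to J5→J9 = 10+13 = 23; finish 23 weeks.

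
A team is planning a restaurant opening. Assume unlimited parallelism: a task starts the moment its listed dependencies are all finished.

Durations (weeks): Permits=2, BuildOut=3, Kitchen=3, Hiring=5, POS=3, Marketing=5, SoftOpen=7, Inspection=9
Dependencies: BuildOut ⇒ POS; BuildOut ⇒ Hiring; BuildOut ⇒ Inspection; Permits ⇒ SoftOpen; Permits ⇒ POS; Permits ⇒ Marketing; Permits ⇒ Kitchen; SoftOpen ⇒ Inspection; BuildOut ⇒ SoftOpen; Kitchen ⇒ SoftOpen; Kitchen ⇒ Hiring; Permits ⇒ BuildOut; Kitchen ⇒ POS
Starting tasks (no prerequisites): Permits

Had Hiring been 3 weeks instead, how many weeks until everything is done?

21

Critical path before the change: Permits→BuildOut→SoftOpen→Inspection = 2+3+7+9 = 21 giving 21 weeks.
Hiring is off the critical path — its longest chain is 10 weeks, giving 11 of slack.
No other chain overtakes it, so the finish is 21 weeks.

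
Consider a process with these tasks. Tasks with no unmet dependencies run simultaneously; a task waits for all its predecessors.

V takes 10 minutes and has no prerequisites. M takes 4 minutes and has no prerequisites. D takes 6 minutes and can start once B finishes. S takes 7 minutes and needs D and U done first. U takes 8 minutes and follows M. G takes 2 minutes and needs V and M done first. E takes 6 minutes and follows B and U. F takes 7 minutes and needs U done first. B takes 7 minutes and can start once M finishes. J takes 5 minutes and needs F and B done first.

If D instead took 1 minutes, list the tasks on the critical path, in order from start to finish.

M, U, F, J

Critical path before the change: M→B→D→S = 4+7+6+7 = 24 giving 24 minutes.
Since D is critical, the -5 change carries straight to that chain (now 19 minutes).
New critical path: M→U→F→J = 4+8+7+5 = 24 ⇒ 24 minutes.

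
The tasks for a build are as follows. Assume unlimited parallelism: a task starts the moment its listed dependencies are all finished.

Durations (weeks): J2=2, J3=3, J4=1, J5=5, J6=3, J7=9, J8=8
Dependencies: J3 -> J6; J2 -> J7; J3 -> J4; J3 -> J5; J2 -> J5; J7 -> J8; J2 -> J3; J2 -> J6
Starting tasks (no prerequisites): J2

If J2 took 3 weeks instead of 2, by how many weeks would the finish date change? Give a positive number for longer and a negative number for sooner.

As given, the longest chain is J2→J7→J8 = 2+9+8 = 19, so the finish is 19 weeks.
Since J2 is critical, the +1 change carries straight to that chain (now 20 weeks).
No other chain overtakes it, so the finish is 20 weeks.
Change in finish: 20 − 19 = +1 weeks.

1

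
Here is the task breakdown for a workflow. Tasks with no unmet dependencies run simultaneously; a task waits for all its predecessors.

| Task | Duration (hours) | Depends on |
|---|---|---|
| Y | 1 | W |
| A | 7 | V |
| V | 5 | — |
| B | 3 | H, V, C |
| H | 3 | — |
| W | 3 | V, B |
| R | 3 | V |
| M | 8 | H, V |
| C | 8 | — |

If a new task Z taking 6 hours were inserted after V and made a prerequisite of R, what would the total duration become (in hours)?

Originally the schedule takes 15 hours.
With Z inserted, R now waits for max(V, Z).
New critical path: C→B→W→Y = 8+3+3+1 = 15 ⇒ 15 hours.

15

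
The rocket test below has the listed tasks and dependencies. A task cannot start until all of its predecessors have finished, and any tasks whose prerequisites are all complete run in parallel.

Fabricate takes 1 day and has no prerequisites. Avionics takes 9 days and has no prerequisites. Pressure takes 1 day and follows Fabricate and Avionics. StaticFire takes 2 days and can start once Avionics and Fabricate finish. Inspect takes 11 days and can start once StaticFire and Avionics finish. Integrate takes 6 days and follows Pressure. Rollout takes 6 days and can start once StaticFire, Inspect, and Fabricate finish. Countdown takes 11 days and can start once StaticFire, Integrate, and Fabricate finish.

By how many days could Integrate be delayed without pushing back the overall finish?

The longest chain is Avionics→StaticFire→Inspect→Rollout = 9+2+11+6 = 28; overall finish 28 days.
Integrate finishes as early as 16 and must finish by 17.
Slack of Integrate = 11 − 10 = 1 day.

1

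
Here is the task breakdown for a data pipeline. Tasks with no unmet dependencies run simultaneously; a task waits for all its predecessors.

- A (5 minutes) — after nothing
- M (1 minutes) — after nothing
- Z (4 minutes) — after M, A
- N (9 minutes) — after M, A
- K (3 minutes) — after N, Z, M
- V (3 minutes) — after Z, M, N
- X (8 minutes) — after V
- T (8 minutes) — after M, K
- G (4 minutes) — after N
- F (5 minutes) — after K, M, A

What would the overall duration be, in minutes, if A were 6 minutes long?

Baseline: A→N→K→T = 5+9+3+8 = 25 → 25 minutes.
A lies on that path, so at 6 minutes the path becomes 26 minutes.
The critical path is still A→N→K→T; finish is now 26 minutes.

26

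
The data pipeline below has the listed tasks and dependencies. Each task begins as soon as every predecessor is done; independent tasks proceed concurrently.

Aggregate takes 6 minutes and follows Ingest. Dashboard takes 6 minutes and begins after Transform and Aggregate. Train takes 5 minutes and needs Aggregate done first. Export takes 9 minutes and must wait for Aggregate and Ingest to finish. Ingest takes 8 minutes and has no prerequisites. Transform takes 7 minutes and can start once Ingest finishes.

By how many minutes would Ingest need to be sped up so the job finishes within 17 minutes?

Current finish: 23 minutes; target: 17.
Ingest is on every critical path, so each minute cut from Ingest cuts the finish by one (this holds down to a finish of 16).
Need 23 − 17 = 6 minutes off Ingest → Ingest becomes 2 minutes, finish becomes 17.

6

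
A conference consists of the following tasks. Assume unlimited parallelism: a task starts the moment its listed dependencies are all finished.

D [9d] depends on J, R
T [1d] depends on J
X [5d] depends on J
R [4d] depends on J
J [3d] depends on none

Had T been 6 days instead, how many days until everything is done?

16

Critical path before the change: J→R→D = 3+4+9 = 16 giving 16 days.
The longest path through T is only 4 days, so T has float 12.
No other chain overtakes it, so the finish is 16 days.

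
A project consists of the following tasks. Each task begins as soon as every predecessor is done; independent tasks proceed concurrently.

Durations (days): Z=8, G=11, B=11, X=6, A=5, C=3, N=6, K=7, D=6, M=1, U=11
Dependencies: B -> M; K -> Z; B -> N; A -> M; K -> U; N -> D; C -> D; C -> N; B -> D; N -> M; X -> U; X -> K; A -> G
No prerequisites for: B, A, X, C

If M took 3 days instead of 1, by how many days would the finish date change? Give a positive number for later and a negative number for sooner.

0

As given, the longest chain is X→K→U = 6+7+11 = 24, so the finish is 24 days.
M has 6 days of float (longest path through it is 18).
That remains the longest chain; total 24 days.
Change in finish: 24 − 24 = +0 days.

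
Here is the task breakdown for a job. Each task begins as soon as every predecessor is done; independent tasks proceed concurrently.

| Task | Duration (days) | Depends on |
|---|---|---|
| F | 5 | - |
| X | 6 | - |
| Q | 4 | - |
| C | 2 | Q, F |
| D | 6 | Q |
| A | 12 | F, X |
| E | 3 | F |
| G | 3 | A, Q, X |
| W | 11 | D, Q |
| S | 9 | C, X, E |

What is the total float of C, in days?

5

Critical path: X→A→G = 6+12+3 = 21, so the finish is 21 days.
Longest path through C: 16 days (earliest finish 7, latest finish 12).
Slack of C = 10 − 5 = 5 days.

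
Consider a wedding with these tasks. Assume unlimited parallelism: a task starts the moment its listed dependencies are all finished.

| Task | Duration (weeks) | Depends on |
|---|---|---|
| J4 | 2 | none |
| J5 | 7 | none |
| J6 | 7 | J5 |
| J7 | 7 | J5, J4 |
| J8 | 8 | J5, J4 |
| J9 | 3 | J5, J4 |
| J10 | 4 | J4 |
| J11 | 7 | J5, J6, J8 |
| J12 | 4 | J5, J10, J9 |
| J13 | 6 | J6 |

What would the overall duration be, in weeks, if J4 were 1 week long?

Baseline: J5→J8→J11 = 7+8+7 = 22 → 22 weeks.
J4 has 5 weeks of float (longest path through it is 17).
The critical path is still J5→J8→J11; finish is now 22 weeks.

22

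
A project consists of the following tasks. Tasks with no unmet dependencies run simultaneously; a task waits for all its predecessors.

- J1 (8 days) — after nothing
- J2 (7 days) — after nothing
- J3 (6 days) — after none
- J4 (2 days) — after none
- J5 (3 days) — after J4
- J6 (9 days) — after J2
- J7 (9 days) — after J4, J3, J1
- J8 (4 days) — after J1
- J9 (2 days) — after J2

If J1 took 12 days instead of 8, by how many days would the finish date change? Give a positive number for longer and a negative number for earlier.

Critical path before the change: J1→J7 = 8+9 = 17 giving 17 days.
J1 is on the critical path; changing it to 12 makes that path 21 days.
That remains the longest chain; total 21 days.
Change in finish: 21 − 17 = +4 days.

4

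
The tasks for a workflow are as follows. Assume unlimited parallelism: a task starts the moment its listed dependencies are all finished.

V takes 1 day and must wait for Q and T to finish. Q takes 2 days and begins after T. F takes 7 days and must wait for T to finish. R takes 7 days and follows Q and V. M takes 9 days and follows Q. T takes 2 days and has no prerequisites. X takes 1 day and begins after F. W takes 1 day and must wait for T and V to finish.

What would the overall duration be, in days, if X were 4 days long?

13

The binding path is T→Q→M = 2+2+9 = 13; finish at 13 days.
X has 3 days of float (longest path through it is 10).
No other chain overtakes it, so the finish is 13 days.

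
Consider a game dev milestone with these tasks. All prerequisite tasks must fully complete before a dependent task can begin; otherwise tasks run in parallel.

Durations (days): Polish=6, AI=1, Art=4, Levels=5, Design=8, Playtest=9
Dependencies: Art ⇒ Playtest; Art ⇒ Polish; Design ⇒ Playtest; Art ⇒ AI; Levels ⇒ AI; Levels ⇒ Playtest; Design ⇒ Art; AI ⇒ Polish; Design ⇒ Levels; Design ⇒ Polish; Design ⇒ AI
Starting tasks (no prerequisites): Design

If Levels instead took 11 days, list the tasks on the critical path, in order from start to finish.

Design, Levels, Playtest

Actual critical path: Design→Levels→Playtest = 8+5+9 = 22 ⇒ 22 days.
Levels lies on that path, so at 11 days the path becomes 28 days.
No other chain overtakes it, so the finish is 28 days.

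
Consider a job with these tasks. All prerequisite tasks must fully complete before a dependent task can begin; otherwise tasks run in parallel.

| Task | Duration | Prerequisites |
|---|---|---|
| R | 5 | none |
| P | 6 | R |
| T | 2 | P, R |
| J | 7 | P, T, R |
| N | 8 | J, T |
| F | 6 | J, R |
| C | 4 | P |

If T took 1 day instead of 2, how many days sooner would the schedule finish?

Actual critical path: R→P→T→J→N = 5+6+2+7+8 = 28 ⇒ 28 days.
T is on the critical path; changing it to 1 makes that path 27 days.
That remains the longest chain; total 27 days.
Change in finish: 27 − 28 = -1 days.

1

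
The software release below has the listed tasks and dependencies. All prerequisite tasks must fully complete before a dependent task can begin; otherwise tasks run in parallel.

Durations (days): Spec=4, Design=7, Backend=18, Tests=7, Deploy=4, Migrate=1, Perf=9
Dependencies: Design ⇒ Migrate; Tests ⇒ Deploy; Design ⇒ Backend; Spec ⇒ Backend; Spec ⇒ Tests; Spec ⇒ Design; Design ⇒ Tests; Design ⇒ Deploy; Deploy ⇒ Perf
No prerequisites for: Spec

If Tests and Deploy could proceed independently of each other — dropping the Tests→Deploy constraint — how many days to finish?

29

With the dependency in place, Spec→Design→Tests→Deploy→Perf = 4+7+7+4+9 = 31 sets the finish at 31 days.
Without Tests→Deploy, Deploy's earliest start moves from 18 to 11.
After: Spec→Design→Backend = 4+7+18 = 29 → 29 days.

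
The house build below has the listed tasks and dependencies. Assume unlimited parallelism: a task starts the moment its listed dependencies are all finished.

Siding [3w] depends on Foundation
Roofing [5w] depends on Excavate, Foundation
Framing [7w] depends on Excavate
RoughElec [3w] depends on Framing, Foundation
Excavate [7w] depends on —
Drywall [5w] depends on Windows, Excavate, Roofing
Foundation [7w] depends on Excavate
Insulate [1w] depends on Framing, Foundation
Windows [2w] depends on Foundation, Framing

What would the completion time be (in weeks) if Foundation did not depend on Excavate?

21

Before: longest chain Excavate→Foundation→Roofing→Drywall = 7+7+5+5 = 24, finish 24.
Without Excavate→Foundation, Foundation's earliest start moves from 7 to 0.
After: Excavate→Framing→Windows→Drywall = 7+7+2+5 = 21 → 21 weeks.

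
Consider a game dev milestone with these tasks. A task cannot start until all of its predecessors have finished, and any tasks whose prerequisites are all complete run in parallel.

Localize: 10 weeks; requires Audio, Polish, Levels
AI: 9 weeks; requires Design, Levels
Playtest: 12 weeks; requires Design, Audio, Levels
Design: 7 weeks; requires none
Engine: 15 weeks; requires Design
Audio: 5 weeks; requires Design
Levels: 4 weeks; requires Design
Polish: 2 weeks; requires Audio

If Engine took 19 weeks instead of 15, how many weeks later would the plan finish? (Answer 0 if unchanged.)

2

Actual critical path: Design→Audio→Playtest = 7+5+12 = 24 ⇒ 24 weeks.
The longest path through Engine is only 22 weeks, so Engine has float 2.
Now Design→Engine = 7+19 = 26 is longest, so the finish becomes 26 weeks.
Change in finish: 26 − 24 = +2 weeks.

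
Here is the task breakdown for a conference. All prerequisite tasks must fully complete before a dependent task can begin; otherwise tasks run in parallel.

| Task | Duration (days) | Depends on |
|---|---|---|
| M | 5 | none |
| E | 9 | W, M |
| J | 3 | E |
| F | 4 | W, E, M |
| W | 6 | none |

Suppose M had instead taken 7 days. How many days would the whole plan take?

The binding path is W→E→F = 6+9+4 = 19; finish at 19 days.
The longest path through M is only 18 days, so M has float 1.
New critical path: M→E→F = 7+9+4 = 20 ⇒ 20 days.

20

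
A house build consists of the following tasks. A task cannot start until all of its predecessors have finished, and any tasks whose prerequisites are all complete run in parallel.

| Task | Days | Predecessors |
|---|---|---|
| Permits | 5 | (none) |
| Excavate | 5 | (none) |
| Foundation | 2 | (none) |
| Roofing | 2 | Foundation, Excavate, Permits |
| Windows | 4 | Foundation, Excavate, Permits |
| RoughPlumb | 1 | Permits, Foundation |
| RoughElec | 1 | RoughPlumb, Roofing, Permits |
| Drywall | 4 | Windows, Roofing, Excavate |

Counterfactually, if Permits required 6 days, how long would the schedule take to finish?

Actual critical path: Permits→Windows→Drywall = 5+4+4 = 13 ⇒ 13 days.
Permits is on the critical path; changing it to 6 makes that path 14 days.
That remains the longest chain; total 14 days.

14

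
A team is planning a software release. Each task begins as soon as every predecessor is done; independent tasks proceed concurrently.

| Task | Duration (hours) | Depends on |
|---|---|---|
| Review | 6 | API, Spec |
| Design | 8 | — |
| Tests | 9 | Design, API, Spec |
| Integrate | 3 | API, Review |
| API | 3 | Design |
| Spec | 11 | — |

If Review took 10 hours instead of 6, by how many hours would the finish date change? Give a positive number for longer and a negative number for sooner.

Actual critical path: Design→API→Review→Integrate = 8+3+6+3 = 20 ⇒ 20 hours.
Since Review is critical, the +4 change carries straight to that chain (now 24 hours).
New critical path: Spec→Review→Integrate = 11+10+3 = 24 ⇒ 24 hours.
Change in finish: 24 − 20 = +4 hours.

4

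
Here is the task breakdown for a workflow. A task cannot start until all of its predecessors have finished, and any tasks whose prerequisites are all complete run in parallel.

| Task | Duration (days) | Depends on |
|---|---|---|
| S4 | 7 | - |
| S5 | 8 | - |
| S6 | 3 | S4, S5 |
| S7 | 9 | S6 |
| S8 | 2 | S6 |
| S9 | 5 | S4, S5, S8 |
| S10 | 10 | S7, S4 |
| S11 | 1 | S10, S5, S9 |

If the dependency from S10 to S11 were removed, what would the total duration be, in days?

30

With the dependency in place, S5→S6→S7→S10→S11 = 8+3+9+10+1 = 31 sets the finish at 31 days.
Without S10→S11, S11's earliest start moves from 30 to 18.
The longest chain is now S5→S6→S7→S10 = 8+3+9+10 = 30, so the project takes 30 days.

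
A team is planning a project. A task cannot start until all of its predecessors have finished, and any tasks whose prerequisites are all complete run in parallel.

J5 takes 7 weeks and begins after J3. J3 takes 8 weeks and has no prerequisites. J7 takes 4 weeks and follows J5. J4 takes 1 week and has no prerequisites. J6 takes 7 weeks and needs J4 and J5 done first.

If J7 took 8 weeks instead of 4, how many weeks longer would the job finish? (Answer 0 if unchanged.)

Actual critical path: J3→J5→J6 = 8+7+7 = 22 ⇒ 22 weeks.
J7 is off the critical path — its longest chain is 19 weeks, giving 3 of slack.
Now J3→J5→J7 = 8+7+8 = 23 is longest, so the finish becomes 23 weeks.
Change in finish: 23 − 22 = +1 weeks.

1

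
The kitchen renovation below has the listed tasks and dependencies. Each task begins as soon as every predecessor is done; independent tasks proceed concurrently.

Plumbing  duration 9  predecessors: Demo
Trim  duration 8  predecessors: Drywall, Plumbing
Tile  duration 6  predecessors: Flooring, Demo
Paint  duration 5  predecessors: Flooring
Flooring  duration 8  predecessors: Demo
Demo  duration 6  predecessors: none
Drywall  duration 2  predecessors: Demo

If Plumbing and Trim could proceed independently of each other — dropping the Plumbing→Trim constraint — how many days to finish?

20

Original critical path: Demo→Plumbing→Trim = 6+9+8 = 23 ⇒ 23 days.
Without Plumbing→Trim, Trim's earliest start moves from 15 to 8.
After: Demo→Flooring→Tile = 6+8+6 = 20 → 20 days.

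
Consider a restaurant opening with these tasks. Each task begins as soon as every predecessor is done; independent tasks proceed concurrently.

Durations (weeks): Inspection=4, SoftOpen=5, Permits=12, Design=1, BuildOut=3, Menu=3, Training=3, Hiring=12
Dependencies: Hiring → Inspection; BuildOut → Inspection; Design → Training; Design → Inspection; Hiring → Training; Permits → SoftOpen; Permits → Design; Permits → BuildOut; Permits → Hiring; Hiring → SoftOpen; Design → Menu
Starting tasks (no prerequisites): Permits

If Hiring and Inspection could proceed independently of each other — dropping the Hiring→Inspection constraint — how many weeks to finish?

With the dependency in place, Permits→Hiring→SoftOpen = 12+12+5 = 29 sets the finish at 29 weeks.
Without Hiring→Inspection, Inspection's earliest start moves from 24 to 15.
New critical path: Permits→Hiring→SoftOpen = 12+12+5 = 29 ⇒ 29 weeks.

29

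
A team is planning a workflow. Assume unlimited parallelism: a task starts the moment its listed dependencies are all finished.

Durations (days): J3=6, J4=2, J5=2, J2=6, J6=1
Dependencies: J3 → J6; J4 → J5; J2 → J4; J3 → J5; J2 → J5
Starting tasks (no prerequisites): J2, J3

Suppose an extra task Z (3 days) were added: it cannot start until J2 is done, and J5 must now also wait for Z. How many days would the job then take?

11

Originally the job takes 10 days.
With Z inserted, J5 now waits for max(J2, J3, J4, Z).
New critical path: J2→Z→J5 = 6+3+2 = 11 ⇒ 11 days.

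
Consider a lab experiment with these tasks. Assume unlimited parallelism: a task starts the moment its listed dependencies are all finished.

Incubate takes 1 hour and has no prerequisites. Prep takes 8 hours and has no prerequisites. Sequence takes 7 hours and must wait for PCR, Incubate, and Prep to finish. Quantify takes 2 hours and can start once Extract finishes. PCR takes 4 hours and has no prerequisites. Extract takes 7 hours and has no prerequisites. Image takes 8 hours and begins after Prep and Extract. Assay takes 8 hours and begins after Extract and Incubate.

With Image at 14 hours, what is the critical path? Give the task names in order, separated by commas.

Prep, Image

Actual critical path: Prep→Image = 8+8 = 16 ⇒ 16 hours.
Image lies on that path, so at 14 hours the path becomes 22 hours.
That remains the longest chain; total 22 hours.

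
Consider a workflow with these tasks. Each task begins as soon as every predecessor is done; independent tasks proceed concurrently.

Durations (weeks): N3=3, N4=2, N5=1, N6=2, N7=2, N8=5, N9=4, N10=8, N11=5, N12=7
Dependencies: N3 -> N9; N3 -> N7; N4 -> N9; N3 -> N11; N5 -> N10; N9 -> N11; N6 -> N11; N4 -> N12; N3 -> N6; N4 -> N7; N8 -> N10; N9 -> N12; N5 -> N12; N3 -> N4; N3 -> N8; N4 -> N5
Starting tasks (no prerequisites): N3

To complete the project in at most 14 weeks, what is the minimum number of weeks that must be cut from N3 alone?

Current finish: 16 weeks; target: 14.
N3 is on every critical path, so each week cut from N3 cuts the finish by one (this holds down to a finish of 14).
Need 16 − 14 = 2 weeks off N3 → N3 becomes 1 week, finish becomes 14.

2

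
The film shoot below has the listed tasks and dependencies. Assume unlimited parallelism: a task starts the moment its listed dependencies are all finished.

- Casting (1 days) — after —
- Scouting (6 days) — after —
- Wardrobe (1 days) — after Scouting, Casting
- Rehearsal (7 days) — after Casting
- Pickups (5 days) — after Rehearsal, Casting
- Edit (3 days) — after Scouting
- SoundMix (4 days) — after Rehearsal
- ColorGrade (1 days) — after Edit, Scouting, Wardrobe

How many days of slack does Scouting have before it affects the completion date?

Critical path: Casting→Rehearsal→Pickups = 1+7+5 = 13, so the finish is 13 days.
Scouting finishes as early as 6 and must finish by 9.
So Scouting can slip 9 − 6 = 3 days.

3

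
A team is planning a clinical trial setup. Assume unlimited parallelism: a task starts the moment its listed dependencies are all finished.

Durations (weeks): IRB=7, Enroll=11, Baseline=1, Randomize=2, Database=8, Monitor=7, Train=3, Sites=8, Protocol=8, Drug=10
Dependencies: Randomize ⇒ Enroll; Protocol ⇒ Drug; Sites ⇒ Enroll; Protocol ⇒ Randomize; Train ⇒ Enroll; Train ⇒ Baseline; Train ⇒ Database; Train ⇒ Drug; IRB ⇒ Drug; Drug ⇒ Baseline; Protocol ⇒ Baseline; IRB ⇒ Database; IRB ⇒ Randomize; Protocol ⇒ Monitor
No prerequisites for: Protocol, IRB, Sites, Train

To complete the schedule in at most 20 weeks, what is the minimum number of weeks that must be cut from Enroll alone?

1

Current finish: 21 weeks; target: 20.
Enroll is on every critical path, so each week cut from Enroll cuts the finish by one (this holds down to a finish of 19).
Need 21 − 20 = 1 week off Enroll → Enroll becomes 10 weeks, finish becomes 20.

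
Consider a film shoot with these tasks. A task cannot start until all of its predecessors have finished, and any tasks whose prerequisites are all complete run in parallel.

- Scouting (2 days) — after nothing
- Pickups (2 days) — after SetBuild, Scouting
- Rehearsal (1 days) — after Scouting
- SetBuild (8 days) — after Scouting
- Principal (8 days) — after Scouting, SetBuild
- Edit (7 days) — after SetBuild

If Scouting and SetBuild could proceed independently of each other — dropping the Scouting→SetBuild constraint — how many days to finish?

Original critical path: Scouting→SetBuild→Principal = 2+8+8 = 18 ⇒ 18 days.
Without Scouting→SetBuild, SetBuild's earliest start moves from 2 to 0.
New critical path: SetBuild→Principal = 8+8 = 16 ⇒ 16 days.

16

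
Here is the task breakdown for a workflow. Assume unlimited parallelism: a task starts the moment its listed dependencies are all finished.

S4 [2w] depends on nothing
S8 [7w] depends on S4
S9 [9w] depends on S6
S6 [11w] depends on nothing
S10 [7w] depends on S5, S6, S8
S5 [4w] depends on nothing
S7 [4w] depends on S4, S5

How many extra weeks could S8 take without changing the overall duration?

4

Critical path: S6→S9 = 11+9 = 20, so the finish is 20 weeks.
S8 finishes as early as 9 and must finish by 13.
Slack of S8 = 6 − 2 = 4 weeks.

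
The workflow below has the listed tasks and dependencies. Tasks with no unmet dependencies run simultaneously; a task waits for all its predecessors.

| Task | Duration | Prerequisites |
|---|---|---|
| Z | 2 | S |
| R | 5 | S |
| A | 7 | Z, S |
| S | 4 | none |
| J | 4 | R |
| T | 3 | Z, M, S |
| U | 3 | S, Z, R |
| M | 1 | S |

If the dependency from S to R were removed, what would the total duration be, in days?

With the dependency in place, S→R→J = 4+5+4 = 13 sets the finish at 13 days.
Without S→R, R's earliest start moves from 4 to 0.
New critical path: S→Z→A = 4+2+7 = 13 ⇒ 13 days.

13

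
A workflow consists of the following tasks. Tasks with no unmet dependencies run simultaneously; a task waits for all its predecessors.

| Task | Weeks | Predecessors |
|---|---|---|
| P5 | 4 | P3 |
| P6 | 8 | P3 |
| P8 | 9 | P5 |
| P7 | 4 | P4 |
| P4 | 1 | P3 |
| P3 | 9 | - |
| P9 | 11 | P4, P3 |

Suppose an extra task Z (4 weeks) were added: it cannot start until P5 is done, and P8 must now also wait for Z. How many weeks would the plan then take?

26

Originally the plan takes 22 weeks.
With Z inserted, P8 now waits for max(P5, Z).
New critical path: P3→P5→Z→P8 = 9+4+4+9 = 26 ⇒ 26 weeks.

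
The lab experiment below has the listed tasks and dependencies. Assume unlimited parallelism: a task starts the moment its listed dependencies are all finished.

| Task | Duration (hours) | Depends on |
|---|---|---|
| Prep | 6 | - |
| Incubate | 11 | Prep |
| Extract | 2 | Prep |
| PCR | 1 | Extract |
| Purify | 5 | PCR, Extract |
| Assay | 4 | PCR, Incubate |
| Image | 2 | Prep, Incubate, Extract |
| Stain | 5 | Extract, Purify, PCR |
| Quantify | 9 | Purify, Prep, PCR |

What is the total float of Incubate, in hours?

2

The longest chain is Prep→Extract→PCR→Purify→Quantify = 6+2+1+5+9 = 23; overall finish 23 hours.
The longest chain containing Incubate totals 21 hours.
Float = 23 − 21 = 2.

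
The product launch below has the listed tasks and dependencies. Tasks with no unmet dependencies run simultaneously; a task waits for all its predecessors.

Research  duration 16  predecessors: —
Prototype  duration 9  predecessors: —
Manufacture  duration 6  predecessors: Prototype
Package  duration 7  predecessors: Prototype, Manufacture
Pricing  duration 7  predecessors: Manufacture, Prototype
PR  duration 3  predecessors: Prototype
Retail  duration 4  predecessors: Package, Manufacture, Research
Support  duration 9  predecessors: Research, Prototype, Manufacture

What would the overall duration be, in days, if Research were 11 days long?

Actual critical path: Prototype→Manufacture→Package→Retail = 9+6+7+4 = 26 ⇒ 26 days.
The longest path through Research is only 25 days, so Research has float 1.
The critical path is still Prototype→Manufacture→Package→Retail; finish is now 26 days.

26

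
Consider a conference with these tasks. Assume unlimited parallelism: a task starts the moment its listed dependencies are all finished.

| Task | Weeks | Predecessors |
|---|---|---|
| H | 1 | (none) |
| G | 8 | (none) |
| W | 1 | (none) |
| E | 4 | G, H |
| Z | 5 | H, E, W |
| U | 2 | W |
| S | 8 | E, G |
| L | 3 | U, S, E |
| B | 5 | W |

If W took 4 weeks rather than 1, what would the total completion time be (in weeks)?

23

Critical path before the change: G→E→S→L = 8+4+8+3 = 23 giving 23 weeks.
W has 17 weeks of float (longest path through it is 6).
No other chain overtakes it, so the finish is 23 weeks.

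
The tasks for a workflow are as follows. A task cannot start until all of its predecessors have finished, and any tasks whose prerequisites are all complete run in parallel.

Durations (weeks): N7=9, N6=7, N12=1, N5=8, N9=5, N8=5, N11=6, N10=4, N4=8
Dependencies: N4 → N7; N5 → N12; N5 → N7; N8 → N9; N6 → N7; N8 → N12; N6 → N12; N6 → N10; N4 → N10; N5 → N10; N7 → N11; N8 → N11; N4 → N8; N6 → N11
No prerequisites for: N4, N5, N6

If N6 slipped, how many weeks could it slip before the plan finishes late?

1

Critical path: N4→N7→N11 = 8+9+6 = 23, so the finish is 23 weeks.
Longest path through N6: 22 weeks (earliest finish 7, latest finish 8).
Float = 23 − 22 = 1.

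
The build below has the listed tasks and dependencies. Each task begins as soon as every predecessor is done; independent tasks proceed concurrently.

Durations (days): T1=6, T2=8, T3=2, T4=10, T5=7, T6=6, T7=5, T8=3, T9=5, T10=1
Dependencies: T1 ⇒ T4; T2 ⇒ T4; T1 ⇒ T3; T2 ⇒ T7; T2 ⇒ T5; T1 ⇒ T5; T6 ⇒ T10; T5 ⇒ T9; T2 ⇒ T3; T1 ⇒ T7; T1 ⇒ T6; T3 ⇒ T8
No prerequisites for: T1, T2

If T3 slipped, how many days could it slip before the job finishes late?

7

The longest chain is T2→T5→T9 = 8+7+5 = 20; overall finish 20 days.
T3 finishes as early as 10 and must finish by 17.
Float = 20 − 13 = 7.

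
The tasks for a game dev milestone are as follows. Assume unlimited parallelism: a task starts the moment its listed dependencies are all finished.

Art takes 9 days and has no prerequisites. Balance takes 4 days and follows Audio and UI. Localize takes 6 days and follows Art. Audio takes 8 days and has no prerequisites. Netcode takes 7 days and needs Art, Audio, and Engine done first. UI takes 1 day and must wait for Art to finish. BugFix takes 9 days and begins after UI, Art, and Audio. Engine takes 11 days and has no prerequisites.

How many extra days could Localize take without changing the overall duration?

4

Critical path: Art→UI→BugFix = 9+1+9 = 19, so the finish is 19 days.
Localize finishes as early as 15 and must finish by 19.
So Localize can slip 19 − 15 = 4 days.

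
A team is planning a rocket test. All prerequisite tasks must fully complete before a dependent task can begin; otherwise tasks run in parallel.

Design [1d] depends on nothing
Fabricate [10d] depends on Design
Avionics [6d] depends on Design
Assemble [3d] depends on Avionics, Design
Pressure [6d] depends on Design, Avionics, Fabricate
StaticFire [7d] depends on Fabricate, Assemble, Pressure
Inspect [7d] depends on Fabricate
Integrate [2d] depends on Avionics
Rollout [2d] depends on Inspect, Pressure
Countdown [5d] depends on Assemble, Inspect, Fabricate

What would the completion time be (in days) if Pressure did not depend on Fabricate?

23

Before: longest chain Design→Fabricate→Pressure→StaticFire = 1+10+6+7 = 24, finish 24.
Without Fabricate→Pressure, Pressure's earliest start moves from 11 to 7.
After: Design→Fabricate→Inspect→Countdown = 1+10+7+5 = 23 → 23 days.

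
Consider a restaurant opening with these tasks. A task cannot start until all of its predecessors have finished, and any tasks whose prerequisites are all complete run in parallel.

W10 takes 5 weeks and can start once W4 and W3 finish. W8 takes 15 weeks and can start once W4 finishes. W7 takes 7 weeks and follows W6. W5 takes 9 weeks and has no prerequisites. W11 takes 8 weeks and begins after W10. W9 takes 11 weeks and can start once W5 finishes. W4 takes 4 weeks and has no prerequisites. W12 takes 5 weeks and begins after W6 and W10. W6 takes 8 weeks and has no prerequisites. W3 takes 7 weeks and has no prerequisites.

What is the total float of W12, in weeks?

W3→W10→W11 = 7+5+8 = 20 sets the makespan at 20 weeks.
Longest path through W12: 17 weeks (earliest finish 17, latest finish 20).
Slack of W12 = 15 − 12 = 3 weeks.

3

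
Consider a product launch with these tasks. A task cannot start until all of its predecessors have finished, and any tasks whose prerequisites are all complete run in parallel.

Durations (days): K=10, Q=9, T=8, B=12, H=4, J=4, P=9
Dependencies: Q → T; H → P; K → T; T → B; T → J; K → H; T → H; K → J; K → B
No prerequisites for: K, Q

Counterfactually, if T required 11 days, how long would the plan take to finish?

The binding path is K→T→H→P = 10+8+4+9 = 31; finish at 31 days.
T lies on that path, so at 11 days the path becomes 34 days.
That remains the longest chain; total 34 days.

34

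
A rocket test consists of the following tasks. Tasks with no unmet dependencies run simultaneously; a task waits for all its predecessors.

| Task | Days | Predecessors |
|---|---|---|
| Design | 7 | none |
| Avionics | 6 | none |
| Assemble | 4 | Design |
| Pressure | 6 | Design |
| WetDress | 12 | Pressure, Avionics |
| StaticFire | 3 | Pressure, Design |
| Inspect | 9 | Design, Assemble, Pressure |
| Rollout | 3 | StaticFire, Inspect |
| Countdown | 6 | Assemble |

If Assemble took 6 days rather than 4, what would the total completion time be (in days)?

Actual critical path: Design→Pressure→WetDress = 7+6+12 = 25 ⇒ 25 days.
Assemble is off the critical path — its longest chain is 23 days, giving 2 of slack.
Now Design→Assemble→Inspect→Rollout = 7+6+9+3 = 25 is longest, so the finish becomes 25 days.

25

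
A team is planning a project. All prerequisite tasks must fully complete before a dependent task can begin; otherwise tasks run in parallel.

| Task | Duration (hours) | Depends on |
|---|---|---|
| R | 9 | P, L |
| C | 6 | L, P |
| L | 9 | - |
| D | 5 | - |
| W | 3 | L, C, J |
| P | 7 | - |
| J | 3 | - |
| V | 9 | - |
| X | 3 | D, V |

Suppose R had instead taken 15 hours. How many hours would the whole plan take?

Baseline: L→R = 9+9 = 18 → 18 hours.
R lies on that path, so at 15 hours the path becomes 24 hours.
The critical path is still L→R; finish is now 24 hours.

24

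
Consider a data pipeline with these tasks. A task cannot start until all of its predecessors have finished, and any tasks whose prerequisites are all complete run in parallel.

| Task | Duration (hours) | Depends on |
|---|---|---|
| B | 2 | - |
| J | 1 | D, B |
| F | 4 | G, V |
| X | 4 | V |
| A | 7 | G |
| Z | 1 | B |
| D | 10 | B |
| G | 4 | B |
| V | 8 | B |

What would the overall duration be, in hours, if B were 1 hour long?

As given, the longest chain is B→V→F = 2+8+4 = 14, so the finish is 14 hours.
B lies on that path, so at 1 hour the path becomes 13 hours.
That remains the longest chain; total 13 hours.

13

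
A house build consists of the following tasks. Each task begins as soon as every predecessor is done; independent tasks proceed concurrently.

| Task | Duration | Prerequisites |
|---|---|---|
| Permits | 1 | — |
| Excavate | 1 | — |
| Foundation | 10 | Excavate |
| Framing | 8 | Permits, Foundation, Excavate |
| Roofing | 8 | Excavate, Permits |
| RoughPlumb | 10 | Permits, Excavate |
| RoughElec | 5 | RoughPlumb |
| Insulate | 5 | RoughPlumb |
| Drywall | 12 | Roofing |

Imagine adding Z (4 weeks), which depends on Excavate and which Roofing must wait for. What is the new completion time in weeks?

25

Originally the schedule takes 21 weeks.
With Z inserted, Roofing now waits for max(Excavate, Permits, Z).
New critical path: Excavate→Z→Roofing→Drywall = 1+4+8+12 = 25 ⇒ 25 weeks.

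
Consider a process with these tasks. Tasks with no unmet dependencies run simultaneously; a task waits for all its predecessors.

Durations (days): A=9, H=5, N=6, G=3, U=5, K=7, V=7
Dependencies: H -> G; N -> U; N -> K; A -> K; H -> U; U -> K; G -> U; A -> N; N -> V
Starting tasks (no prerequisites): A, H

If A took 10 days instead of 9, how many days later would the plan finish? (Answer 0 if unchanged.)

1

As given, the longest chain is A→N→U→K = 9+6+5+7 = 27, so the finish is 27 days.
Since A is critical, the +1 change carries straight to that chain (now 28 days).
That remains the longest chain; total 28 days.
Change in finish: 28 − 27 = +1 days.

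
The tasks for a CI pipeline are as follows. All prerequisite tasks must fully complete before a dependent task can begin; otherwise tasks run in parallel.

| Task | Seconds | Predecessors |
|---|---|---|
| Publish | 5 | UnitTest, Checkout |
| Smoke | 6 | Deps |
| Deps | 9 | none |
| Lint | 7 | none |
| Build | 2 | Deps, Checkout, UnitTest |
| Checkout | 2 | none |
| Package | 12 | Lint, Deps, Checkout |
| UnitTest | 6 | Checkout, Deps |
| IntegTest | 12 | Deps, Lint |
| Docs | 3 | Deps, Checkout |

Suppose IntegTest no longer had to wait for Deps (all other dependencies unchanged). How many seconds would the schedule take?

Before: longest chain Deps→IntegTest = 9+12 = 21, finish 21.
Without Deps→IntegTest, IntegTest's earliest start moves from 9 to 7.
The longest chain is now Deps→Package = 9+12 = 21, so the schedule takes 21 seconds.

21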